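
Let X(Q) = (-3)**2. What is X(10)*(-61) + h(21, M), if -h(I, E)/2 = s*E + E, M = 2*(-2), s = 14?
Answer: -429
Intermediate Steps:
M = -4
h(I, E) = -30*E (h(I, E) = -2*(14*E + E) = -30*E)
X(Q) = 9
X(10)*(-61) + h(21, M) = 9*(-61) - 30*(-4) = -549 + 120 = -429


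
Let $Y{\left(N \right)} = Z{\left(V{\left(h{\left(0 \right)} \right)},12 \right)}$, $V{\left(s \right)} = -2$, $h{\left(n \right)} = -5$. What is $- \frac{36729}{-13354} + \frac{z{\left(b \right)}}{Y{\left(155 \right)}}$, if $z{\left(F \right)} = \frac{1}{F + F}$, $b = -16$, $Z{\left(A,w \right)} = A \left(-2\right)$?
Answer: $\frac{213089}{77696} \approx 2.7426$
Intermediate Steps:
$Z{\left(A,w \right)} = - 2 A$
$Y{\left(N \right)} = 4$ ($Y{\left(N \right)} = \left(-2\right) \left(-2\right) = 4$)
$z{\left(F \right)} = \frac{1}{2 F}$
$- \frac{36729}{-13354} + \frac{z{\left(b \right)}}{Y{\left(155 \right)}} = - \frac{36729}{-13354} + \frac{\frac{1}{2} \frac{1}{-16}}{4} = \left(-36729\right) \left(- \frac{1}{13354}\right) + \frac{1}{2} \left(- \frac{1}{16}\right) \frac{1}{4} = \frac{3339}{1214} - \frac{1}{128} = \frac{213089}{77696}$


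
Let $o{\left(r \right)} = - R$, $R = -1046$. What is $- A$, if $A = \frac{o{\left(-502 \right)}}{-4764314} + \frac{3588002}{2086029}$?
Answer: $- \frac{776917553377}{451749871323} \approx -1.7198$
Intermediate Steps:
$o{\left(r \right)} = 1046$ ($o{\left(r \right)} = \left(-1\right) \left(-1046\right) = 1046$)
$A = \frac{776917553377}{451749871323}$ ($A = \frac{1046}{-4764314} + \frac{3588002}{2086029} = 1046 \left(- \frac{1}{4764314}\right) + 3588002 \cdot \frac{1}{2086029} = - \frac{523}{2382157} + \frac{326182}{189639} = \frac{776917553377}{451749871323} \approx 1.7198$)
$- A = \left(-1\right) \frac{776917553377}{451749871323} = - \frac{776917553377}{451749871323}$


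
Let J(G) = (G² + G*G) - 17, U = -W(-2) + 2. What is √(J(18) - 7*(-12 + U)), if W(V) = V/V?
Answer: 2*√177 ≈ 26.608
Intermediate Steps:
W(V) = 1
U = 1 (U = -1*1 + 2 = -1 + 2 = 1)
J(G) = -17 + 2*G² (J(G) = (G² + G²) - 17 = 2*G² - 17 = -17 + 2*G²)
√(J(18) - 7*(-12 + U)) = √((-17 + 2*18²) - 7*(-12 + 1)) = √((-17 + 2*324) - 7*(-11)) = √((-17 + 648) + 77) = √(631 + 77) = √708 = 2*√177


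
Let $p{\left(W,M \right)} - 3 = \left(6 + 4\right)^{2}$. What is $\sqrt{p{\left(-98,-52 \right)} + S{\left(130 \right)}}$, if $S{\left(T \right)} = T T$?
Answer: $7 \sqrt{347} \approx 130.4$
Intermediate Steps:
$S{\left(T \right)} = T^{2}$
$p{\left(W,M \right)} = 103$ ($p{\left(W,M \right)} = 3 + \left(6 + 4\right)^{2} = 3 + 10^{2} = 3 + 100 = 103$)
$\sqrt{p{\left(-98,-52 \right)} + S{\left(130 \right)}} = \sqrt{103 + 130^{2}} = \sqrt{103 + 16900} = \sqrt{17003} = 7 \sqrt{347}$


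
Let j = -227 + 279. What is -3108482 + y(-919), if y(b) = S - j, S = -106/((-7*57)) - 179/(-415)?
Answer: -514726486979/165585 ≈ -3.1085e+6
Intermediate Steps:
S = 115411/165585 (S = -106/(-399) - 179*(-1/415) = -106*(-1/399) + 179/415 = 106/399 + 179/415 = 115411/165585 ≈ 0.69699)
j = 52
y(b) = -8495009/165585 (y(b) = 115411/165585 - 1*52 = 115411/165585 - 52 = -8495009/165585)
-3108482 + y(-919) = -3108482 - 8495009/165585 = -514726486979/165585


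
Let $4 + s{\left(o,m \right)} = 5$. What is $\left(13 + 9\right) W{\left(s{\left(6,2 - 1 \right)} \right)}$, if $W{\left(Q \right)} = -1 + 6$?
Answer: $110$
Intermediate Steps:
$s{\left(o,m \right)} = 1$ ($s{\left(o,m \right)} = -4 + 5 = 1$)
$W{\left(Q \right)} = 5$
$\left(13 + 9\right) W{\left(s{\left(6,2 - 1 \right)} \right)} = \left(13 + 9\right) 5 = 22 \cdot 5 = 110$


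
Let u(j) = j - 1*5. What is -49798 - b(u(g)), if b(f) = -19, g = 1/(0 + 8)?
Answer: -49779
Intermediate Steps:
g = ⅛ (g = 1/8 = ⅛ ≈ 0.12500)
u(j) = -5 + j (u(j) = j - 5 = -5 + j)
-49798 - b(u(g)) = -49798 - 1*(-19) = -49798 + 19 = -49779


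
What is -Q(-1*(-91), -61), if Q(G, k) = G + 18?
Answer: -109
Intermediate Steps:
Q(G, k) = 18 + G
-Q(-1*(-91), -61) = -(18 - 1*(-91)) = -(18 + 91) = -1*109 = -109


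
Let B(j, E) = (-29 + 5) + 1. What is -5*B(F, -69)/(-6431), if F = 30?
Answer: -115/6431 ≈ -0.017882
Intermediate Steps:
B(j, E) = -23 (B(j, E) = -24 + 1 = -23)
-5*B(F, -69)/(-6431) = -(-115)/(-6431) = -(-115)*(-1)/6431 = -5*23/6431 = -115/6431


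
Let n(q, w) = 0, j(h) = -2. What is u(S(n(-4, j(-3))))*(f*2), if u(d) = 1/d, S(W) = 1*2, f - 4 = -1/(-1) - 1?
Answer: 4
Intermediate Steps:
f = 4 (f = 4 + (-1/(-1) - 1) = 4 + (-1*(-1) - 1) = 4 + (1 - 1) = 4 + 0 = 4)
S(W) = 2
u(S(n(-4, j(-3))))*(f*2) = (4*2)/2 = (½)*8 = 4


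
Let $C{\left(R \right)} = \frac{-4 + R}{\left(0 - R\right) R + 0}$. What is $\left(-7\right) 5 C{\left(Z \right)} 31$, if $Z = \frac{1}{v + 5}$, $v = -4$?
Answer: $-3255$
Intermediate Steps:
$Z = 1$ ($Z = \frac{1}{-4 + 5} = 1^{-1} = 1$)
$C{\left(R \right)} = - \frac{-4 + R}{R^{2}}$ ($C{\left(R \right)} = \frac{-4 + R}{- R R + 0} = \frac{-4 + R}{- R^{2} + 0} = \frac{-4 + R}{\left(-1\right) R^{2}} = \left(-4 + R\right) \left(- \frac{1}{R^{2}}\right) = - \frac{-4 + R}{R^{2}}$)
$\left(-7\right) 5 C{\left(Z \right)} 31 = \left(-7\right) 5 \cdot 1^{-2} \left(4 - 1\right) 31 = - 35 \cdot 1 \left(4 - 1\right) 31 = - 35 \cdot 1 \cdot 3 \cdot 31 = \left(-35\right) 3 \cdot 31 = \left(-105\right) 31 = -3255$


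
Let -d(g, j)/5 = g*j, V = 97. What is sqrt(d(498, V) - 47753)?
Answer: I*sqrt(289283) ≈ 537.85*I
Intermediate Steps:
d(g, j) = -5*g*j
sqrt(d(498, V) - 47753) = sqrt(-5*498*97 - 47753) = sqrt(-241530 - 47753) = sqrt(-289283) = I*sqrt(289283)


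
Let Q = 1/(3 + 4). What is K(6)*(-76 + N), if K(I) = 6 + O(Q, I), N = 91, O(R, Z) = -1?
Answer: 75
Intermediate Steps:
Q = ⅐ (Q = 1/7 = ⅐ ≈ 0.14286)
K(I) = 5 (K(I) = 6 - 1 = 5)
K(6)*(-76 + N) = 5*(-76 + 91) = 5*15 = 75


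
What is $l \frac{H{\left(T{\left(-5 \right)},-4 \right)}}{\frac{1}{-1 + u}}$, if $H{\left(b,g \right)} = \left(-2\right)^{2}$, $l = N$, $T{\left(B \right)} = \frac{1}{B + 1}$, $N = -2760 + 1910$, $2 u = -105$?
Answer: $181900$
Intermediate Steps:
$u = - \frac{105}{2}$ ($u = \frac{1}{2} \left(-105\right) = - \frac{105}{2} \approx -52.5$)
$N = -850$
$T{\left(B \right)} = \frac{1}{1 + B}$
$l = -850$
$H{\left(b,g \right)} = 4$
$l \frac{H{\left(T{\left(-5 \right)},-4 \right)}}{\frac{1}{-1 + u}} = - 850 \frac{4}{\frac{1}{-1 - \frac{105}{2}}} = - 850 \frac{4}{\frac{1}{- \frac{107}{2}}} = - 850 \frac{4}{- \frac{2}{107}} = - 850 \cdot 4 \left(- \frac{107}{2}\right) = \left(-850\right) \left(-214\right) = 181900$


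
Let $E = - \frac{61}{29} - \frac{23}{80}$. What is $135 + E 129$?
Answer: $- \frac{402363}{2320} \approx -173.43$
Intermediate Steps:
$E = - \frac{5547}{2320}$ ($E = \left(-61\right) \frac{1}{29} - \frac{23}{80} = - \frac{61}{29} - \frac{23}{80} = - \frac{5547}{2320} \approx -2.3909$)
$135 + E 129 = 135 - \frac{715563}{2320} = - \frac{402363}{2320}$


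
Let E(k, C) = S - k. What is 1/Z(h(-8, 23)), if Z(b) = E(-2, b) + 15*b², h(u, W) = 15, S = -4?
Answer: 1/3373 ≈ 0.00029647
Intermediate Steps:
E(k, C) = -4 - k
Z(b) = -2 + 15*b² (Z(b) = (-4 - 1*(-2)) + 15*b² = (-4 + 2) + 15*b² = -2 + 15*b²)
1/Z(h(-8, 23)) = 1/(-2 + 15*15²) = 1/(-2 + 15*225) = 1/(-2 + 3375) = 1/3373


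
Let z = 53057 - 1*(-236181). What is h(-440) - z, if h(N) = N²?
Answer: -95638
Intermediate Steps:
z = 289238 (z = 53057 + 236181 = 289238)
h(-440) - z = (-440)² - 1*289238 = 193600 - 289238 = -95638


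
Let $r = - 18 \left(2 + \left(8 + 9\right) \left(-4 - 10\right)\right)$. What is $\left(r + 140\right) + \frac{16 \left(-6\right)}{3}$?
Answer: $4356$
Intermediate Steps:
$r = 4248$ ($r = - 18 \left(2 + 17 \left(-14\right)\right) = - 18 \left(2 - 238\right) = \left(-18\right) \left(-236\right) = 4248$)
$\left(r + 140\right) + \frac{16 \left(-6\right)}{3} = \left(4248 + 140\right) + \frac{16 \left(-6\right)}{3} = 4388 - 32 = 4356$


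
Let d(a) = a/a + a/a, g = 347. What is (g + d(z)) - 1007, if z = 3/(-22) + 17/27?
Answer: -658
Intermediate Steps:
z = 293/594 (z = 3*(-1/22) + 17*(1/27) = -3/22 + 17/27 = 293/594 ≈ 0.49327)
d(a) = 2 (d(a) = 1 + 1 = 2)
(g + d(z)) - 1007 = (347 + 2) - 1007 = 349 - 1007 = -658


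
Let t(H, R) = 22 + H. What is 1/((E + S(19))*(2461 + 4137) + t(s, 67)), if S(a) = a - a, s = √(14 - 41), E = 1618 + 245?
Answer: 12292096/151095624073243 - 3*I*√3/151095624073243 ≈ 8.1353e-8 - 3.439e-14*I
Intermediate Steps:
E = 1863
s = 3*I*√3 (s = √(-27) = 3*I*√3 ≈ 5.1962*I)
S(a) = 0
1/((E + S(19))*(2461 + 4137) + t(s, 67)) = 1/((1863 + 0)*(2461 + 4137) + (22 + 3*I*√3)) = 1/(1863*6598 + (22 + 3*I*√3)) = 1/(12292074 + (22 + 3*I*√3)) = 1/(12292096 + 3*I*√3)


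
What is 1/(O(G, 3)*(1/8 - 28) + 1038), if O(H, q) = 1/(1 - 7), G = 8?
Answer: 48/50047 ≈ 0.00095910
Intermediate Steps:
O(H, q) = -⅙ (O(H, q) = 1/(-6) = -⅙)
1/(O(G, 3)*(1/8 - 28) + 1038) = 1/(-(1/8 - 28)/6 + 1038) = 1/(-(⅛ - 28)/6 + 1038) = 1/(-⅙*(-223/8) + 1038) = 1/(223/48 + 1038) = 1/(50047/48) = 48/50047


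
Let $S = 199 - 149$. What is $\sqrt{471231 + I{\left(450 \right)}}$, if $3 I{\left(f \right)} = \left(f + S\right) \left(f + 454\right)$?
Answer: $\frac{\sqrt{5597079}}{3} \approx 788.6$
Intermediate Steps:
$S = 50$ ($S = 199 - 149 = 50$)
$I{\left(f \right)} = \frac{\left(50 + f\right) \left(454 + f\right)}{3}$ ($I{\left(f \right)} = \frac{\left(f + 50\right) \left(f + 454\right)}{3} = \frac{\left(50 + f\right) \left(454 + f\right)}{3}$)
$\sqrt{471231 + I{\left(450 \right)}} = \sqrt{471231 + \left(\frac{22700}{3} + 168 \cdot 450 + \frac{450^{2}}{3}\right)} = \sqrt{471231 + \left(\frac{22700}{3} + 75600 + \frac{1}{3} \cdot 202500\right)} = \sqrt{471231 + \left(\frac{22700}{3} + 75600 + 67500\right)} = \sqrt{471231 + \frac{452000}{3}} = \sqrt{\frac{1865693}{3}} = \frac{\sqrt{5597079}}{3}$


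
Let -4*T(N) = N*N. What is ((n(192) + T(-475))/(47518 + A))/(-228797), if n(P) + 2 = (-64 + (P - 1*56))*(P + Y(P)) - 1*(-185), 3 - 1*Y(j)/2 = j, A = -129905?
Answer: -278461/75399593756 ≈ -3.6931e-6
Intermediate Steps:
Y(j) = 6 - 2*j
n(P) = 183 + (-120 + P)*(6 - P) (n(P) = -2 + ((-64 + (P - 1*56))*(P + (6 - 2*P)) - 1*(-185)) = -2 + ((-64 + (P - 56))*(6 - P) + 185) = -2 + ((-64 + (-56 + P))*(6 - P) + 185) = -2 + ((-120 + P)*(6 - P) + 185) = -2 + (185 + (-120 + P)*(6 - P)) = 183 + (-120 + P)*(6 - P))
T(N) = -N²/4 (T(N) = -N*N/4 = -N²/4)
((n(192) + T(-475))/(47518 + A))/(-228797) = (((-537 - 1*192² + 126*192) - ¼*(-475)²)/(47518 - 129905))/(-228797) = (((-537 - 1*36864 + 24192) - ¼*225625)/(-82387))*(-1/228797) = (((-537 - 36864 + 24192) - 225625/4)*(-1/82387))*(-1/228797) = ((-13209 - 225625/4)*(-1/82387))*(-1/228797) = -278461/4*(-1/82387)*(-1/228797) = (278461/329548)*(-1/228797) = -278461/75399593756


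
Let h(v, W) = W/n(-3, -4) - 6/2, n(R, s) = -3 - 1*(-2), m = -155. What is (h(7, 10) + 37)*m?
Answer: -3720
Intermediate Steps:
n(R, s) = -1 (n(R, s) = -3 + 2 = -1)
h(v, W) = -3 - W (h(v, W) = W/(-1) - 6/2 = W*(-1) - 6*½ = -W - 3 = -3 - W)
(h(7, 10) + 37)*m = ((-3 - 1*10) + 37)*(-155) = ((-3 - 10) + 37)*(-155) = (-13 + 37)*(-155) = 24*(-155) = -3720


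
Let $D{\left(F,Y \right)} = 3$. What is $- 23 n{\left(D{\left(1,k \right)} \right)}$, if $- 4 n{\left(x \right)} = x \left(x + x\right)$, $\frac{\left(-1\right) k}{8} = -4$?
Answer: $\frac{207}{2} \approx 103.5$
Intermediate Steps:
$k = 32$ ($k = \left(-8\right) \left(-4\right) = 32$)
$n{\left(x \right)} = - \frac{x^{2}}{2}$ ($n{\left(x \right)} = - \frac{x \left(x + x\right)}{4} = - \frac{x 2 x}{4} = - \frac{2 x^{2}}{4} = - \frac{x^{2}}{2}$)
$- 23 n{\left(D{\left(1,k \right)} \right)} = - 23 \left(- \frac{3^{2}}{2}\right) = - 23 \left(\left(- \frac{1}{2}\right) 9\right) = \left(-23\right) \left(- \frac{9}{2}\right) = \frac{207}{2}$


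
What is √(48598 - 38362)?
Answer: 2*√2559 ≈ 101.17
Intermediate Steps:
√(48598 - 38362) = √10236 = 2*√2559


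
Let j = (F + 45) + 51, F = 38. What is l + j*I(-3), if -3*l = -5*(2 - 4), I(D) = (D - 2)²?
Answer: 10040/3 ≈ 3346.7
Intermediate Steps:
j = 134 (j = (38 + 45) + 51 = 83 + 51 = 134)
I(D) = (-2 + D)²
l = -10/3 (l = -(-5)*(2 - 4)/3 = -(-5)*(-2)/3 = -⅓*10 = -10/3 ≈ -3.3333)
l + j*I(-3) = -10/3 + 134*(-2 - 3)² = -10/3 + 134*(-5)² = -10/3 + 134*25 = -10/3 + 3350 = 10040/3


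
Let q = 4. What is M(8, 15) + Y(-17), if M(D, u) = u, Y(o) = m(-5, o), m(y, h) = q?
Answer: 19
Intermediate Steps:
m(y, h) = 4
Y(o) = 4
M(8, 15) + Y(-17) = 15 + 4 = 19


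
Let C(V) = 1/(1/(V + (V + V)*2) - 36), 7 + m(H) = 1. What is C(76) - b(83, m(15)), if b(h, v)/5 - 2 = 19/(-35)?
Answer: -700289/95753 ≈ -7.3135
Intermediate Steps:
m(H) = -6 (m(H) = -7 + 1 = -6)
b(h, v) = 51/7 (b(h, v) = 10 + 5*(19/(-35)) = 10 + 5*(19*(-1/35)) = 10 + 5*(-19/35) = 10 - 19/7 = 51/7)
C(V) = 1/(-36 + 1/(5*V)) (C(V) = 1/(1/(V + (2*V)*2) - 36) = 1/(1/(V + 4*V) - 36) = 1/(1/(5*V) - 36) = 1/(-36 + 1/(5*V)))
C(76) - b(83, m(15)) = -5*76/(-1 + 180*76) - 1*51/7 = -5*76/(-1 + 13680) - 51/7 = -5*76/13679 - 51/7 = -5*76*1/13679 - 51/7 = -380/13679 - 51/7 = -700289/95753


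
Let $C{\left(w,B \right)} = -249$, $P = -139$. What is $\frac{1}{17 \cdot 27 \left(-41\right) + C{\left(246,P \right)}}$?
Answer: $- \frac{1}{19068} \approx -5.2444 \cdot 10^{-5}$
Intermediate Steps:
$\frac{1}{17 \cdot 27 \left(-41\right) + C{\left(246,P \right)}} = \frac{1}{17 \cdot 27 \left(-41\right) - 249} = \frac{1}{459 \left(-41\right) - 249} = \frac{1}{-18819 - 249} = \frac{1}{-19068} = - \frac{1}{19068}$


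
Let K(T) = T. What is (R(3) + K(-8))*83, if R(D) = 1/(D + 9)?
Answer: -7885/12 ≈ -657.08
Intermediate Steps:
R(D) = 1/(9 + D)
(R(3) + K(-8))*83 = (1/(9 + 3) - 8)*83 = (1/12 - 8)*83 = -95/12*83 = -7885/12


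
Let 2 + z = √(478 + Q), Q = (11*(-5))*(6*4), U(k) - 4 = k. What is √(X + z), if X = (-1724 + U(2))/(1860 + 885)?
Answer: √(-2198440 + 837225*I*√842)/915 ≈ 3.6407 + 3.9851*I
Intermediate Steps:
U(k) = 4 + k
Q = -1320 (Q = -55*24 = -1320)
X = -1718/2745 (X = (-1724 + (4 + 2))/(1860 + 885) = (-1724 + 6)/2745 = -1718*1/2745 = -1718/2745 ≈ -0.62586)
z = -2 + I*√842 (z = -2 + √(478 - 1320) = -2 + √(-842) = -2 + I*√842 ≈ -2.0 + 29.017*I)
√(X + z) = √(-1718/2745 + (-2 + I*√842)) = √(-7208/2745 + I*√842)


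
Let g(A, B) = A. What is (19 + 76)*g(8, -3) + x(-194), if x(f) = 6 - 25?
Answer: 741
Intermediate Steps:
x(f) = -19
(19 + 76)*g(8, -3) + x(-194) = (19 + 76)*8 - 19 = 95*8 - 19 = 760 - 19 = 741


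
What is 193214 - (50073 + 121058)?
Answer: 22083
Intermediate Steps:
193214 - (50073 + 121058) = 193214 - 1*171131 = 193214 - 171131 = 22083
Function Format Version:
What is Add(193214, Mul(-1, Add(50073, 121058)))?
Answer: 22083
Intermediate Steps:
Add(193214, Mul(-1, Add(50073, 121058))) = Add(193214, Mul(-1, 171131)) = Add(193214, -171131) = 22083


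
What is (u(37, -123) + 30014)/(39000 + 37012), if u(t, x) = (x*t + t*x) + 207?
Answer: 21119/76012 ≈ 0.27784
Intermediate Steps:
u(t, x) = 207 + 2*t*x (u(t, x) = (t*x + t*x) + 207 = 2*t*x + 207 = 207 + 2*t*x)
(u(37, -123) + 30014)/(39000 + 37012) = ((207 + 2*37*(-123)) + 30014)/(39000 + 37012) = ((207 - 9102) + 30014)/76012 = (-8895 + 30014)*(1/76012) = 21119*(1/76012) = 21119/76012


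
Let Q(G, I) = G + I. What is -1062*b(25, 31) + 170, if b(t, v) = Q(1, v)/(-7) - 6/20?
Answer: 187021/35 ≈ 5343.5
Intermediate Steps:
b(t, v) = -31/70 - v/7 (b(t, v) = (1 + v)/(-7) - 6/20 = (1 + v)*(-⅐) - 6*1/20 = (-⅐ - v/7) - 3/10 = -31/70 - v/7)
-1062*b(25, 31) + 170 = -1062*(-31/70 - ⅐*31) + 170 = -1062*(-31/70 - 31/7) + 170 = -1062*(-341/70) + 170 = 181071/35 + 170 = 187021/35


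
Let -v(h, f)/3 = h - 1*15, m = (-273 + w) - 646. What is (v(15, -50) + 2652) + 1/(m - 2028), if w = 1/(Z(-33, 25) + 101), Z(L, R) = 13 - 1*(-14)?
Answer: 1000374052/377215 ≈ 2652.0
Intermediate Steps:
Z(L, R) = 27 (Z(L, R) = 13 + 14 = 27)
w = 1/128 (w = 1/(27 + 101) = 1/128 ≈ 0.0078125)
m = -117631/128 (m = (-273 + 1/128) - 646 = -34943/128 - 646 = -117631/128 ≈ -918.99)
v(h, f) = 45 - 3*h (v(h, f) = -3*(h - 1*15) = -3*(h - 15) = -3*(-15 + h) = 45 - 3*h)
(v(15, -50) + 2652) + 1/(m - 2028) = ((45 - 3*15) + 2652) + 1/(-117631/128 - 2028) = ((45 - 45) + 2652) + 1/(-377215/128) = (0 + 2652) - 128/377215 = 2652 - 128/377215 = 1000374052/377215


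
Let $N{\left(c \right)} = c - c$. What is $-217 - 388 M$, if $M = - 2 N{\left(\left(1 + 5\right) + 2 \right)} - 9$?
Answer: $3275$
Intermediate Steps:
$N{\left(c \right)} = 0$
$M = -9$ ($M = \left(-2\right) 0 - 9 = 0 - 9 = -9$)
$-217 - 388 M = -217 - -3492 = -217 + 3492 = 3275$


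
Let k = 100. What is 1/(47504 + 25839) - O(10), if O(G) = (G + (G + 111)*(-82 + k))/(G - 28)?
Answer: 80237251/660087 ≈ 121.56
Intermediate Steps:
O(G) = (1998 + 19*G)/(-28 + G) (O(G) = (G + (G + 111)*(-82 + 100))/(G - 28) = (G + (111 + G)*18)/(-28 + G) = (G + (1998 + 18*G))/(-28 + G) = (1998 + 19*G)/(-28 + G))
1/(47504 + 25839) - O(10) = 1/(47504 + 25839) - (1998 + 19*10)/(-28 + 10) = 1/73343 - (1998 + 190)/(-18) = 1/73343 - (-1)*2188/18 = 1/73343 - 1*(-1094/9) = 1/73343 + 1094/9 = 80237251/660087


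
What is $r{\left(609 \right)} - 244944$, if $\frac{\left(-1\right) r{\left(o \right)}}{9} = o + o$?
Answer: $-255906$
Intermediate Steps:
$r{\left(o \right)} = - 18 o$ ($r{\left(o \right)} = - 9 \left(o + o\right) = - 9 \cdot 2 o = - 18 o$)
$r{\left(609 \right)} - 244944 = \left(-18\right) 609 - 244944 = -10962 - 244944 = -255906$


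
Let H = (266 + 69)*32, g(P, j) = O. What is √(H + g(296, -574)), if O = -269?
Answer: √10451 ≈ 102.23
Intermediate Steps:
g(P, j) = -269
H = 10720 (H = 335*32 = 10720)
√(H + g(296, -574)) = √(10720 - 269) = √10451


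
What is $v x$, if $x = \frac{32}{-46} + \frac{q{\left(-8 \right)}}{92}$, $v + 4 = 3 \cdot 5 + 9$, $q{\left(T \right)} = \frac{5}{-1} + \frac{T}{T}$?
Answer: $- \frac{340}{23} \approx -14.783$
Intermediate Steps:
$q{\left(T \right)} = -4$ ($q{\left(T \right)} = 5 \left(-1\right) + 1 = -5 + 1 = -4$)
$v = 20$ ($v = -4 + \left(3 \cdot 5 + 9\right) = -4 + \left(15 + 9\right) = -4 + 24 = 20$)
$x = - \frac{17}{23}$ ($x = \frac{32}{-46} - \frac{4}{92} = 32 \left(- \frac{1}{46}\right) - \frac{1}{23} = - \frac{16}{23} - \frac{1}{23} = - \frac{17}{23} \approx -0.73913$)
$v x = 20 \left(- \frac{17}{23}\right) = - \frac{340}{23}$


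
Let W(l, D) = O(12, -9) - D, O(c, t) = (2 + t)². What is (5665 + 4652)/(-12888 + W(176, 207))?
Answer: -10317/13046 ≈ -0.79082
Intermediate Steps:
W(l, D) = 49 - D (W(l, D) = (2 - 9)² - D = (-7)² - D = 49 - D)
(5665 + 4652)/(-12888 + W(176, 207)) = (5665 + 4652)/(-12888 + (49 - 1*207)) = 10317/(-12888 + (49 - 207)) = 10317/(-12888 - 158) = 10317/(-13046) = 10317*(-1/13046) = -10317/13046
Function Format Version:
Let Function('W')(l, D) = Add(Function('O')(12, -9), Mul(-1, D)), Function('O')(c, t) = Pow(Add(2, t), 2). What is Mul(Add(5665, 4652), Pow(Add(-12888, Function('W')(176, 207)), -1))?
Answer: Rational(-10317, 13046) ≈ -0.79082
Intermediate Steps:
Function('W')(l, D) = Add(49, Mul(-1, D)) (Function('W')(l, D) = Add(Pow(Add(2, -9), 2), Mul(-1, D)) = Add(Pow(-7, 2), Mul(-1, D)) = Add(49, Mul(-1, D)))
Mul(Add(5665, 4652), Pow(Add(-12888, Function('W')(176, 207)), -1)) = Mul(Add(5665, 4652), Pow(Add(-12888, Add(49, Mul(-1, 207))), -1)) = Mul(10317, Pow(Add(-12888, Add(49, -207)), -1)) = Mul(10317, Pow(Add(-12888, -158), -1)) = Mul(10317, Pow(-13046, -1)) = Mul(10317, Rational(-1, 13046)) = Rational(-10317, 13046)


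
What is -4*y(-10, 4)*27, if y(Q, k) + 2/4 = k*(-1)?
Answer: 486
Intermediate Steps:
y(Q, k) = -½ - k (y(Q, k) = -½ + k*(-1) = -½ - k)
-4*y(-10, 4)*27 = -4*(-½ - 1*4)*27 = -4*(-½ - 4)*27 = -4*(-9/2)*27 = 18*27 = 486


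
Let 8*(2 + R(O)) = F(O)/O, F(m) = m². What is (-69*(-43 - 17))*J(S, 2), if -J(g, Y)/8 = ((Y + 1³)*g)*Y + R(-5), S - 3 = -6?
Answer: 683100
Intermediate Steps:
S = -3 (S = 3 - 6 = -3)
R(O) = -2 + O/8 (R(O) = -2 + (O²/O)/8 = -2 + O/8)
J(g, Y) = 21 - 8*Y*g*(1 + Y) (J(g, Y) = -8*(((Y + 1³)*g)*Y + (-2 + (⅛)*(-5))) = -8*(((Y + 1)*g)*Y + (-2 - 5/8)) = -8*(((1 + Y)*g)*Y - 21/8) = -8*((g*(1 + Y))*Y - 21/8) = -8*(Y*g*(1 + Y) - 21/8) = -8*(-21/8 + Y*g*(1 + Y)) = 21 - 8*Y*g*(1 + Y))
(-69*(-43 - 17))*J(S, 2) = (-69*(-43 - 17))*(21 - 8*2*(-3) - 8*(-3)*2²) = (-69*(-60))*(21 + 48 - 8*(-3)*4) = 4140*(21 + 48 + 96) = 4140*165 = 683100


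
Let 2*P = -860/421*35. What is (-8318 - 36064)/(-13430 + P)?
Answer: 9342411/2834540 ≈ 3.2959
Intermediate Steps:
P = -15050/421 (P = (-860/421*35)/2 = (½)*(-30100/421) = -15050/421 ≈ -35.748)
(-8318 - 36064)/(-13430 + P) = (-8318 - 36064)/(-13430 - 15050/421) = -44382/(-5669080/421) = -44382*(-421/5669080) = 9342411/2834540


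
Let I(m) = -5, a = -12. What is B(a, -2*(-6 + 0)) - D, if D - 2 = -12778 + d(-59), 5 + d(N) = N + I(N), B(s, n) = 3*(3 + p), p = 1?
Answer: 12857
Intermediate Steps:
B(s, n) = 12 (B(s, n) = 3*(3 + 1) = 3*4 = 12)
d(N) = -10 + N (d(N) = -5 + (N - 5) = -5 + (-5 + N) = -10 + N)
D = -12845 (D = 2 + (-12778 + (-10 - 59)) = 2 + (-12778 - 69) = 2 - 12847 = -12845)
B(a, -2*(-6 + 0)) - D = 12 - 1*(-12845) = 12 + 12845 = 12857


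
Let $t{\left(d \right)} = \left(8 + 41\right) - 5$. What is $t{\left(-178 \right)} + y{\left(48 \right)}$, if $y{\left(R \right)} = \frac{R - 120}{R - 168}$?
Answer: $\frac{223}{5} \approx 44.6$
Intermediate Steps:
$t{\left(d \right)} = 44$ ($t{\left(d \right)} = 49 - 5 = 44$)
$y{\left(R \right)} = \frac{-120 + R}{-168 + R}$
$t{\left(-178 \right)} + y{\left(48 \right)} = 44 + \frac{-120 + 48}{-168 + 48} = 44 + \frac{1}{-120} \left(-72\right) = 44 - - \frac{3}{5} = 44 + \frac{3}{5} = \frac{223}{5}$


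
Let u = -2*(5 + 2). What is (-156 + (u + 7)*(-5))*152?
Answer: -18392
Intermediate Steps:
u = -14 (u = -2*7 = -14)
(-156 + (u + 7)*(-5))*152 = (-156 + (-14 + 7)*(-5))*152 = (-156 - 7*(-5))*152 = (-156 + 35)*152 = -121*152 = -18392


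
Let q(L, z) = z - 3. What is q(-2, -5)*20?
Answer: -160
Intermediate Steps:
q(L, z) = -3 + z
q(-2, -5)*20 = (-3 - 5)*20 = -8*20 = -160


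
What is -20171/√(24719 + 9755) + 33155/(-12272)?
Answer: -33155/12272 - 20171*√34474/34474 ≈ -111.34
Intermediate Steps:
-20171/√(24719 + 9755) + 33155/(-12272) = -20171*√34474/34474 + 33155*(-1/12272) = -20171*√34474/34474 - 33155/12272 = -33155/12272 - 20171*√34474/34474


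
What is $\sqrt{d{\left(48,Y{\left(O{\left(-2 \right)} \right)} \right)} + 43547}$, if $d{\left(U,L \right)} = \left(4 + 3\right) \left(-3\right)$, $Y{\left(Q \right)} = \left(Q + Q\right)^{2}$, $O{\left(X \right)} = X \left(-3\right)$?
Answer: $\sqrt{43526} \approx 208.63$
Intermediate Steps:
$O{\left(X \right)} = - 3 X$
$Y{\left(Q \right)} = 4 Q^{2}$ ($Y{\left(Q \right)} = \left(2 Q\right)^{2} = 4 Q^{2}$)
$d{\left(U,L \right)} = -21$ ($d{\left(U,L \right)} = 7 \left(-3\right) = -21$)
$\sqrt{d{\left(48,Y{\left(O{\left(-2 \right)} \right)} \right)} + 43547} = \sqrt{-21 + 43547} = \sqrt{43526}$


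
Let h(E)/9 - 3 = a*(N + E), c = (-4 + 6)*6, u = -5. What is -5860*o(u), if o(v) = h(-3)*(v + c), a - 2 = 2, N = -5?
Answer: 10706220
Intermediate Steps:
a = 4 (a = 2 + 2 = 4)
c = 12 (c = 2*6 = 12)
h(E) = -153 + 36*E (h(E) = 27 + 9*(4*(-5 + E)) = 27 + 9*(-20 + 4*E) = 27 + (-180 + 36*E) = -153 + 36*E)
o(v) = -3132 - 261*v (o(v) = (-153 + 36*(-3))*(v + 12) = (-153 - 108)*(12 + v) = -261*(12 + v) = -3132 - 261*v)
-5860*o(u) = -5860*(-3132 - 261*(-5)) = -5860*(-3132 + 1305) = -5860*(-1827) = 10706220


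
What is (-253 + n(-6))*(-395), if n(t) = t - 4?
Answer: 103885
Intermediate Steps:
n(t) = -4 + t
(-253 + n(-6))*(-395) = (-253 + (-4 - 6))*(-395) = (-253 - 10)*(-395) = -263*(-395) = 103885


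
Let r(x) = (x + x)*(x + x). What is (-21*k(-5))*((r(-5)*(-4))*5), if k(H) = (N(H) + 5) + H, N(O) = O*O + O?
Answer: 840000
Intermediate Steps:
r(x) = 4*x² (r(x) = (2*x)*(2*x) = 4*x²)
N(O) = O + O² (N(O) = O² + O = O + O²)
k(H) = 5 + H + H*(1 + H) (k(H) = (H*(1 + H) + 5) + H = (5 + H*(1 + H)) + H = 5 + H + H*(1 + H))
(-21*k(-5))*((r(-5)*(-4))*5) = (-21*(5 - 5 - 5*(1 - 5)))*(((4*(-5)²)*(-4))*5) = (-21*(5 - 5 - 5*(-4)))*(((4*25)*(-4))*5) = (-21*(5 - 5 + 20))*((100*(-4))*5) = (-21*20)*(-400*5) = -420*(-2000) = 840000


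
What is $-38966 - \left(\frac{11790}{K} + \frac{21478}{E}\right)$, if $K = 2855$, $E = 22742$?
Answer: $- \frac{253032987193}{6492841} \approx -38971.0$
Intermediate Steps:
$-38966 - \left(\frac{11790}{K} + \frac{21478}{E}\right) = -38966 - \left(\frac{2358}{571} + \frac{10739}{11371}\right) = -38966 - \frac{32944787}{6492841} = - \frac{253032987193}{6492841}$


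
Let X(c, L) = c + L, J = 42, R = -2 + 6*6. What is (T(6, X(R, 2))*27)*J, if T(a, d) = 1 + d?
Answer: 41958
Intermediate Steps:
R = 34 (R = -2 + 36 = 34)
X(c, L) = L + c
(T(6, X(R, 2))*27)*J = ((1 + (2 + 34))*27)*42 = ((1 + 36)*27)*42 = (37*27)*42 = 999*42 = 41958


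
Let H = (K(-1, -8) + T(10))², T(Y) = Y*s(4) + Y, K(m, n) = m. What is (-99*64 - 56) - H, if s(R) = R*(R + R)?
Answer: -114633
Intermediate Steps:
s(R) = 2*R² (s(R) = R*(2*R) = 2*R²)
T(Y) = 33*Y (T(Y) = Y*(2*4²) + Y = Y*(2*16) + Y = Y*32 + Y = 32*Y + Y = 33*Y)
H = 108241 (H = (-1 + 33*10)² = (-1 + 330)² = 329² = 108241)
(-99*64 - 56) - H = (-99*64 - 56) - 1*108241 = (-6336 - 56) - 108241 = -6392 - 108241 = -114633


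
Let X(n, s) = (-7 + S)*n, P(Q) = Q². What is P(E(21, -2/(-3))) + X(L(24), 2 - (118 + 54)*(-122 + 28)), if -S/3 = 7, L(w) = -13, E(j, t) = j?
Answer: 805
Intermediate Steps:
S = -21 (S = -3*7 = -21)
X(n, s) = -28*n (X(n, s) = (-7 - 21)*n = -28*n)
P(E(21, -2/(-3))) + X(L(24), 2 - (118 + 54)*(-122 + 28)) = 21² - 28*(-13) = 441 + 364 = 805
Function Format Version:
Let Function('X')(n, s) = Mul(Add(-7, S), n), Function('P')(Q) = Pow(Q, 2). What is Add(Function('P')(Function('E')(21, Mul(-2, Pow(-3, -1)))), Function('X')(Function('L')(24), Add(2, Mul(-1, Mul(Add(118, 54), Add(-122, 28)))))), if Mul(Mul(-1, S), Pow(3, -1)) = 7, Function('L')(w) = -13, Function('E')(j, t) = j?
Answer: 805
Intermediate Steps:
S = -21 (S = Mul(-3, 7) = -21)
Function('X')(n, s) = Mul(-28, n) (Function('X')(n, s) = Mul(Add(-7, -21), n) = Mul(-28, n))
Add(Function('P')(Function('E')(21, Mul(-2, Pow(-3, -1)))), Function('X')(Function('L')(24), Add(2, Mul(-1, Mul(Add(118, 54), Add(-122, 28)))))) = Add(Pow(21, 2), Mul(-28, -13)) = Add(441, 364) = 805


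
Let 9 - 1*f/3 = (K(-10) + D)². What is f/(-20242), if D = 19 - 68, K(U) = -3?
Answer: 8085/20242 ≈ 0.39942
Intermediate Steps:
D = -49
f = -8085 (f = 27 - 3*(-3 - 49)² = 27 - 3*(-52)² = 27 - 3*2704 = 27 - 8112 = -8085)
f/(-20242) = -8085/(-20242) = -8085*(-1/20242) = 8085/20242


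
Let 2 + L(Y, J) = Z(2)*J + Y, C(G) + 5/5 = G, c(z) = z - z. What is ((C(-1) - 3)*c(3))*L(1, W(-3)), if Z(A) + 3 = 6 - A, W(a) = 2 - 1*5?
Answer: 0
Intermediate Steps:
c(z) = 0
W(a) = -3 (W(a) = 2 - 5 = -3)
Z(A) = 3 - A (Z(A) = -3 + (6 - A) = 3 - A)
C(G) = -1 + G
L(Y, J) = -2 + J + Y (L(Y, J) = -2 + ((3 - 1*2)*J + Y) = -2 + ((3 - 2)*J + Y) = -2 + (1*J + Y) = -2 + (J + Y) = -2 + J + Y)
((C(-1) - 3)*c(3))*L(1, W(-3)) = (((-1 - 1) - 3)*0)*(-2 - 3 + 1) = ((-2 - 3)*0)*(-4) = -5*0*(-4) = 0*(-4) = 0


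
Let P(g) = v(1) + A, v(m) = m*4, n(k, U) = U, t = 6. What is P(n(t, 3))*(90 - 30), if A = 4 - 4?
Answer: 240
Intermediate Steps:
v(m) = 4*m
A = 0
P(g) = 4 (P(g) = 4*1 + 0 = 4 + 0 = 4)
P(n(t, 3))*(90 - 30) = 4*(90 - 30) = 4*60 = 240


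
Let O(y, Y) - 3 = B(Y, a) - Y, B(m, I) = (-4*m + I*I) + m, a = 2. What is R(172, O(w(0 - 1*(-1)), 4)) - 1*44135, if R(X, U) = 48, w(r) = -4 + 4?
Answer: -44087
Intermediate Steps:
B(m, I) = I² - 3*m (B(m, I) = (-4*m + I²) + m = (I² - 4*m) + m = I² - 3*m)
w(r) = 0
O(y, Y) = 7 - 4*Y (O(y, Y) = 3 + ((2² - 3*Y) - Y) = 3 + ((4 - 3*Y) - Y) = 3 + (4 - 4*Y) = 7 - 4*Y)
R(172, O(w(0 - 1*(-1)), 4)) - 1*44135 = 48 - 1*44135 = 48 - 44135 = -44087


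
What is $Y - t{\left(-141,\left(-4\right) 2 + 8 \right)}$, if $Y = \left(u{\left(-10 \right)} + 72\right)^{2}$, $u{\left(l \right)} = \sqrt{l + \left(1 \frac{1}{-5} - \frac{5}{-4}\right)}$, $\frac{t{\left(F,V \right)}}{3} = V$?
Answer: $\frac{\left(720 + i \sqrt{895}\right)^{2}}{100} \approx 5175.0 + 430.8 i$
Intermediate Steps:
$t{\left(F,V \right)} = 3 V$
$u{\left(l \right)} = \sqrt{\frac{21}{20} + l}$ ($u{\left(l \right)} = \sqrt{l + \left(1 \left(- \frac{1}{5}\right) - - \frac{5}{4}\right)} = \sqrt{l + \left(- \frac{1}{5} + \frac{5}{4}\right)} = \sqrt{l + \frac{21}{20}} = \sqrt{\frac{21}{20} + l}$)
$Y = \left(72 + \frac{i \sqrt{895}}{10}\right)^{2}$ ($Y = \left(\frac{\sqrt{105 + 100 \left(-10\right)}}{10} + 72\right)^{2} = \left(\frac{\sqrt{105 - 1000}}{10} + 72\right)^{2} = \left(\frac{\sqrt{-895}}{10} + 72\right)^{2} = \left(\frac{i \sqrt{895}}{10} + 72\right)^{2} = \left(72 + \frac{i \sqrt{895}}{10}\right)^{2} \approx 5175.0 + 430.8 i$)
$Y - t{\left(-141,\left(-4\right) 2 + 8 \right)} = \frac{\left(720 + i \sqrt{895}\right)^{2}}{100} - 3 \left(\left(-4\right) 2 + 8\right) = \frac{\left(720 + i \sqrt{895}\right)^{2}}{100} - 3 \left(-8 + 8\right) = \frac{\left(720 + i \sqrt{895}\right)^{2}}{100} - 3 \cdot 0 = \frac{\left(720 + i \sqrt{895}\right)^{2}}{100} - 0 = \frac{\left(720 + i \sqrt{895}\right)^{2}}{100} + 0 = \frac{\left(720 + i \sqrt{895}\right)^{2}}{100}$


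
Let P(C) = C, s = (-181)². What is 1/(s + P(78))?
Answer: 1/32839 ≈ 3.0452e-5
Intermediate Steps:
s = 32761
1/(s + P(78)) = 1/(32761 + 78) = 1/32839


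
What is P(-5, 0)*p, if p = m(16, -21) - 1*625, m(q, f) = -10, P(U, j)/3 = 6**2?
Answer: -68580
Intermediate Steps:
P(U, j) = 108 (P(U, j) = 3*6**2 = 3*36 = 108)
p = -635 (p = -10 - 1*625 = -10 - 625 = -635)
P(-5, 0)*p = 108*(-635) = -68580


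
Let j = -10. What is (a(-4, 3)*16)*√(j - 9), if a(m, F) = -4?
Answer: -64*I*√19 ≈ -278.97*I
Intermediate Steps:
(a(-4, 3)*16)*√(j - 9) = (-4*16)*√(-10 - 9) = -64*I*√19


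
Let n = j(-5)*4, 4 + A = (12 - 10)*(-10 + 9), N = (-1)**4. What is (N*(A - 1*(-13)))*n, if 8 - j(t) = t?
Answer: 364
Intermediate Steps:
N = 1
j(t) = 8 - t
A = -6 (A = -4 + (12 - 10)*(-10 + 9) = -4 + 2*(-1) = -4 - 2 = -6)
n = 52 (n = (8 - 1*(-5))*4 = (8 + 5)*4 = 13*4 = 52)
(N*(A - 1*(-13)))*n = (1*(-6 - 1*(-13)))*52 = (1*(-6 + 13))*52 = (1*7)*52 = 7*52 = 364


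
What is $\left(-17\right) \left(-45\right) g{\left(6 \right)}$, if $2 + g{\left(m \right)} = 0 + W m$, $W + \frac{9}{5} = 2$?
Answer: $-612$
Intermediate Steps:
$W = \frac{1}{5}$ ($W = - \frac{9}{5} + 2 = \frac{1}{5} \approx 0.2$)
$g{\left(m \right)} = -2 + \frac{m}{5}$ ($g{\left(m \right)} = -2 + \left(0 + \frac{m}{5}\right) = -2 + \frac{m}{5}$)
$\left(-17\right) \left(-45\right) g{\left(6 \right)} = \left(-17\right) \left(-45\right) \left(-2 + \frac{1}{5} \cdot 6\right) = 765 \left(-2 + \frac{6}{5}\right) = 765 \left(- \frac{4}{5}\right) = -612$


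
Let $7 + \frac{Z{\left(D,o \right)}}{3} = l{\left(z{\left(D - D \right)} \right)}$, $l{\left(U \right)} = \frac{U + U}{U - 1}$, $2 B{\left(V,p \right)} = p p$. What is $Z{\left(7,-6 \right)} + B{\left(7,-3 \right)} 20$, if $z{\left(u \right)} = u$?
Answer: $69$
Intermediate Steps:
$B{\left(V,p \right)} = \frac{p^{2}}{2}$ ($B{\left(V,p \right)} = \frac{p p}{2} = \frac{p^{2}}{2}$)
$l{\left(U \right)} = \frac{2 U}{-1 + U}$
$Z{\left(D,o \right)} = -21$ ($Z{\left(D,o \right)} = -21 + 3 \frac{2 \left(D - D\right)}{-1 + \left(D - D\right)} = -21 + 3 \cdot 2 \cdot 0 \frac{1}{-1 + 0} = -21 + 3 \cdot 2 \cdot 0 \frac{1}{-1} = -21 + 3 \cdot 2 \cdot 0 \left(-1\right) = -21 + 3 \cdot 0 = -21 + 0 = -21$)
$Z{\left(7,-6 \right)} + B{\left(7,-3 \right)} 20 = -21 + \frac{\left(-3\right)^{2}}{2} \cdot 20 = -21 + \frac{1}{2} \cdot 9 \cdot 20 = -21 + \frac{9}{2} \cdot 20 = -21 + 90 = 69$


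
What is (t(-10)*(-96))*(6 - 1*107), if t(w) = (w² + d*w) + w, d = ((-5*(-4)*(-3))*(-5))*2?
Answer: -57303360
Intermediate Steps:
d = 600 (d = ((20*(-3))*(-5))*2 = -60*(-5)*2 = 300*2 = 600)
t(w) = w² + 601*w (t(w) = (w² + 600*w) + w = w² + 601*w)
(t(-10)*(-96))*(6 - 1*107) = (-10*(601 - 10)*(-96))*(6 - 1*107) = (-10*591*(-96))*(6 - 107) = -5910*(-96)*(-101) = 567360*(-101) = -57303360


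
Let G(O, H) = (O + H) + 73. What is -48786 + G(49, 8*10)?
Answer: -48584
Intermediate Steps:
G(O, H) = 73 + H + O (G(O, H) = (H + O) + 73 = 73 + H + O)
-48786 + G(49, 8*10) = -48786 + (73 + 8*10 + 49) = -48786 + (73 + 80 + 49) = -48786 + 202 = -48584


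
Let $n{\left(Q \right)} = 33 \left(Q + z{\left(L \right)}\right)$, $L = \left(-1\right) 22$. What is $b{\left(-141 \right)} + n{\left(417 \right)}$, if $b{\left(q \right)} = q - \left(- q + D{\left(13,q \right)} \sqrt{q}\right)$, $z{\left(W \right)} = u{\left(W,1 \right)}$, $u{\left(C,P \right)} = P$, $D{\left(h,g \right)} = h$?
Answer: $13512 - 13 i \sqrt{141} \approx 13512.0 - 154.37 i$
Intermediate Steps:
$L = -22$
$z{\left(W \right)} = 1$
$n{\left(Q \right)} = 33 + 33 Q$ ($n{\left(Q \right)} = 33 \left(Q + 1\right) = 33 \left(1 + Q\right) = 33 + 33 Q$)
$b{\left(q \right)} = - 13 \sqrt{q} + 2 q$ ($b{\left(q \right)} = q + \left(q - 13 \sqrt{q}\right) = q - \left(- q + 13 \sqrt{q}\right) = - 13 \sqrt{q} + 2 q$)
$b{\left(-141 \right)} + n{\left(417 \right)} = \left(- 13 \sqrt{-141} + 2 \left(-141\right)\right) + \left(33 + 33 \cdot 417\right) = \left(- 13 i \sqrt{141} - 282\right) + \left(33 + 13761\right) = \left(- 13 i \sqrt{141} - 282\right) + 13794 = \left(-282 - 13 i \sqrt{141}\right) + 13794 = 13512 - 13 i \sqrt{141}$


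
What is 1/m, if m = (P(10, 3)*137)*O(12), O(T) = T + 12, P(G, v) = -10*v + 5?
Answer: -1/82200 ≈ -1.2165e-5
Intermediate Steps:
P(G, v) = 5 - 10*v
O(T) = 12 + T
m = -82200 (m = ((5 - 10*3)*137)*(12 + 12) = ((5 - 30)*137)*24 = -25*137*24 = -3425*24 = -82200)
1/m = 1/(-82200) = -1/82200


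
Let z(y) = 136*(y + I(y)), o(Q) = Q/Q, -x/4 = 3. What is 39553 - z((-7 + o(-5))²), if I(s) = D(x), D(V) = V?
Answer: 36289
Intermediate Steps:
x = -12 (x = -4*3 = -12)
I(s) = -12
o(Q) = 1
z(y) = -1632 + 136*y (z(y) = 136*(y - 12) = 136*(-12 + y) = -1632 + 136*y)
39553 - z((-7 + o(-5))²) = 39553 - (-1632 + 136*(-7 + 1)²) = 39553 - (-1632 + 136*(-6)²) = 39553 - (-1632 + 136*36) = 39553 - (-1632 + 4896) = 39553 - 1*3264 = 39553 - 3264 = 36289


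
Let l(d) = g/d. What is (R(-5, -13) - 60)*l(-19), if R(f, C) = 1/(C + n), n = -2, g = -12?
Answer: -3604/95 ≈ -37.937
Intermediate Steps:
l(d) = -12/d
R(f, C) = 1/(-2 + C) (R(f, C) = 1/(C - 2) = 1/(-2 + C))
(R(-5, -13) - 60)*l(-19) = (1/(-2 - 13) - 60)*(-12/(-19)) = (1/(-15) - 60)*(-12*(-1/19)) = (-1/15 - 60)*(12/19) = -901/15*12/19 = -3604/95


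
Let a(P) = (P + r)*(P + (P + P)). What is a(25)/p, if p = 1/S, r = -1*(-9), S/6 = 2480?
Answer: 37944000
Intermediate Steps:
S = 14880 (S = 6*2480 = 14880)
r = 9
a(P) = 3*P*(9 + P) (a(P) = (P + 9)*(P + (P + P)) = (9 + P)*(P + 2*P) = (9 + P)*(3*P) = 3*P*(9 + P))
p = 1/14880 ≈ 6.7204e-5
a(25)/p = (3*25*(9 + 25))/(1/14880) = (3*25*34)*14880 = 2550*14880 = 37944000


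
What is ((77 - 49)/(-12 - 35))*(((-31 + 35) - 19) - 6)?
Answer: 588/47 ≈ 12.511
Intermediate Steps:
((77 - 49)/(-12 - 35))*(((-31 + 35) - 19) - 6) = (28/(-47))*((4 - 19) - 6) = (28*(-1/47))*(-15 - 6) = -28/47*(-21) = 588/47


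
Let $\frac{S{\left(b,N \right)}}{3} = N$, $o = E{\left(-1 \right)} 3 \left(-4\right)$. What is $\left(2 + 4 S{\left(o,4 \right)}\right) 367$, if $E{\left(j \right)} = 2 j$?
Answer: $18350$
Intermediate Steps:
$o = 24$ ($o = 2 \left(-1\right) 3 \left(-4\right) = \left(-2\right) 3 \left(-4\right) = \left(-6\right) \left(-4\right) = 24$)
$S{\left(b,N \right)} = 3 N$
$\left(2 + 4 S{\left(o,4 \right)}\right) 367 = \left(2 + 4 \cdot 3 \cdot 4\right) 367 = \left(2 + 4 \cdot 12\right) 367 = \left(2 + 48\right) 367 = 50 \cdot 367 = 18350$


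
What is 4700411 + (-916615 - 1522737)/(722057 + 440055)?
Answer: 682800198585/145264 ≈ 4.7004e+6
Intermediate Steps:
4700411 + (-916615 - 1522737)/(722057 + 440055) = 4700411 - 2439352/1162112 = 4700411 - 2439352*1/1162112 = 4700411 - 304919/145264 = 682800198585/145264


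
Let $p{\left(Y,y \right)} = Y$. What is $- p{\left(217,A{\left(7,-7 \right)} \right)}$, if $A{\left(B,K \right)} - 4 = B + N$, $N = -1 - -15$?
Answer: $-217$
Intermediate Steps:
$N = 14$ ($N = -1 + 15 = 14$)
$A{\left(B,K \right)} = 18 + B$ ($A{\left(B,K \right)} = 4 + \left(B + 14\right) = 4 + \left(14 + B\right) = 18 + B$)
$- p{\left(217,A{\left(7,-7 \right)} \right)} = \left(-1\right) 217 = -217$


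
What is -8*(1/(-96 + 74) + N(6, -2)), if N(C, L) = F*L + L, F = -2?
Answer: -172/11 ≈ -15.636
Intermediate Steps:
N(C, L) = -L (N(C, L) = -2*L + L = -L)
-8*(1/(-96 + 74) + N(6, -2)) = -8*(1/(-96 + 74) - 1*(-2)) = -8*(1/(-22) + 2) = -8*(-1/22 + 2) = -8*43/22 = -172/11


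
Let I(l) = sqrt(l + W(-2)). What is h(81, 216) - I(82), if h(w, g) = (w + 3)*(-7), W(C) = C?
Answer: -588 - 4*sqrt(5) ≈ -596.94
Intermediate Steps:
I(l) = sqrt(-2 + l) (I(l) = sqrt(l - 2) = sqrt(-2 + l))
h(w, g) = -21 - 7*w (h(w, g) = (3 + w)*(-7) = -21 - 7*w)
h(81, 216) - I(82) = (-21 - 7*81) - sqrt(-2 + 82) = (-21 - 567) - sqrt(80) = -588 - 4*sqrt(5)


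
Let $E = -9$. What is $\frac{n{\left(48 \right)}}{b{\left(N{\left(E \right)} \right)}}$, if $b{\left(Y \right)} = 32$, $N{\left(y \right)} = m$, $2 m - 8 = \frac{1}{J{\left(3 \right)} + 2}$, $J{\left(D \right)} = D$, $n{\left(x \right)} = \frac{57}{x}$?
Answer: $\frac{19}{512} \approx 0.037109$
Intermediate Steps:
$m = \frac{41}{10}$ ($m = 4 + \frac{1}{2 \left(3 + 2\right)} = 4 + \frac{1}{2 \cdot 5} = 4 + \frac{1}{2} \cdot \frac{1}{5} = 4 + \frac{1}{10} = \frac{41}{10} \approx 4.1$)
$N{\left(y \right)} = \frac{41}{10}$
$\frac{n{\left(48 \right)}}{b{\left(N{\left(E \right)} \right)}} = \frac{57 \cdot \frac{1}{48}}{32} = 57 \cdot \frac{1}{48} \cdot \frac{1}{32} = \frac{19}{16} \cdot \frac{1}{32} = \frac{19}{512}$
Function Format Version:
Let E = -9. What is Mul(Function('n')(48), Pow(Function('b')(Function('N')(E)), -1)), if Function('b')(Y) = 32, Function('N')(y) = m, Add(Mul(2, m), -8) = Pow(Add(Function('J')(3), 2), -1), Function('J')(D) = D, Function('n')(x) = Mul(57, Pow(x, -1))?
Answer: Rational(19, 512) ≈ 0.037109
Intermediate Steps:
m = Rational(41, 10) (m = Add(4, Mul(Rational(1, 2), Pow(Add(3, 2), -1))) = Add(4, Mul(Rational(1, 2), Pow(5, -1))) = Add(4, Mul(Rational(1, 2), Rational(1, 5))) = Add(4, Rational(1, 10)) = Rational(41, 10) ≈ 4.1000)
Function('N')(y) = Rational(41, 10)
Mul(Function('n')(48), Pow(Function('b')(Function('N')(E)), -1)) = Mul(Mul(57, Pow(48, -1)), Pow(32, -1)) = Mul(Mul(57, Rational(1, 48)), Rational(1, 32)) = Mul(Rational(19, 16), Rational(1, 32)) = Rational(19, 512)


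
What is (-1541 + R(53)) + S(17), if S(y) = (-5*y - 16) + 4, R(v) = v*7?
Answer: -1267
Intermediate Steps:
R(v) = 7*v
S(y) = -12 - 5*y (S(y) = (-16 - 5*y) + 4 = -12 - 5*y)
(-1541 + R(53)) + S(17) = (-1541 + 7*53) + (-12 - 5*17) = (-1541 + 371) + (-12 - 85) = -1170 - 97 = -1267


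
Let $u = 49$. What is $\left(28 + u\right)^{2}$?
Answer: $5929$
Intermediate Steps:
$\left(28 + u\right)^{2} = \left(28 + 49\right)^{2} = 77^{2} = 5929$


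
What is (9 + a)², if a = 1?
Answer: 100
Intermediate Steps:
(9 + a)² = (9 + 1)² = 10² = 100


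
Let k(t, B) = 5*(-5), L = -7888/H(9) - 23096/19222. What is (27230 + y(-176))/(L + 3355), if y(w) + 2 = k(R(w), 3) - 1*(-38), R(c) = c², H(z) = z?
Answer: 2356319259/214288645 ≈ 10.996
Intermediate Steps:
L = -75915500/86499 (L = -7888/9 - 23096/19222 = -7888*⅑ - 23096*1/19222 = -7888/9 - 11548/9611 = -75915500/86499 ≈ -877.65)
k(t, B) = -25
y(w) = 11 (y(w) = -2 + (-25 - 1*(-38)) = -2 + (-25 + 38) = -2 + 13 = 11)
(27230 + y(-176))/(L + 3355) = (27230 + 11)/(-75915500/86499 + 3355) = 27241/(214288645/86499) = 27241*(86499/214288645) = 2356319259/214288645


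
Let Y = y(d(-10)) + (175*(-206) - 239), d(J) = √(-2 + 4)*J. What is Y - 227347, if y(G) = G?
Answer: -263636 - 10*√2 ≈ -2.6365e+5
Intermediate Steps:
d(J) = J*√2 (d(J) = √2*J = J*√2)
Y = -36289 - 10*√2 (Y = -10*√2 + (175*(-206) - 239) = -10*√2 + (-36050 - 239) = -10*√2 - 36289 = -36289 - 10*√2 ≈ -36303.)
Y - 227347 = (-36289 - 10*√2) - 227347 = -263636 - 10*√2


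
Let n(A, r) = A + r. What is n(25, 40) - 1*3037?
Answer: -2972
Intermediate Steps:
n(25, 40) - 1*3037 = (25 + 40) - 1*3037 = 65 - 3037 = -2972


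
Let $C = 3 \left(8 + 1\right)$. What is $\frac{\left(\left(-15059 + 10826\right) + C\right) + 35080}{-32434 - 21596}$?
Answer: $- \frac{15437}{27015} \approx -0.57142$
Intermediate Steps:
$C = 27$ ($C = 3 \cdot 9 = 27$)
$\frac{\left(\left(-15059 + 10826\right) + C\right) + 35080}{-32434 - 21596} = \frac{\left(\left(-15059 + 10826\right) + 27\right) + 35080}{-32434 - 21596} = \frac{\left(-4233 + 27\right) + 35080}{-54030} = \left(-4206 + 35080\right) \left(- \frac{1}{54030}\right) = 30874 \left(- \frac{1}{54030}\right) = - \frac{15437}{27015}$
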